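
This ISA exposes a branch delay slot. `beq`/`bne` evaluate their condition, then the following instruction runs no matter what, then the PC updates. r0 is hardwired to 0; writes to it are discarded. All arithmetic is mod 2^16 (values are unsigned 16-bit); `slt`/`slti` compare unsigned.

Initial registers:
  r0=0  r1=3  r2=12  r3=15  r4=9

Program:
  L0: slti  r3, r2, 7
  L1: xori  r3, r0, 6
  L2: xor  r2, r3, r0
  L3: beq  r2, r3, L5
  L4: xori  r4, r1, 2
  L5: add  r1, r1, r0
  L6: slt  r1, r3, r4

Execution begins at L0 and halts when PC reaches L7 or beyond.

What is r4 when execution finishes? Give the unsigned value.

  step pc=0: slti  r3, r2, 7  regs=(0,3,12,0,9)
  step pc=1: xori  r3, r0, 6  regs=(0,3,12,6,9)
  step pc=2: xor  r2, r3, r0  regs=(0,3,6,6,9)
  step pc=3: beq  r2, r3, L5  cond=T  regs=(0,3,6,6,9)
  step pc=4: xori  r4, r1, 2  regs=(0,3,6,6,1)
  step pc=5: add  r1, r1, r0  regs=(0,3,6,6,1)
  step pc=6: slt  r1, r3, r4  regs=(0,0,6,6,1)

1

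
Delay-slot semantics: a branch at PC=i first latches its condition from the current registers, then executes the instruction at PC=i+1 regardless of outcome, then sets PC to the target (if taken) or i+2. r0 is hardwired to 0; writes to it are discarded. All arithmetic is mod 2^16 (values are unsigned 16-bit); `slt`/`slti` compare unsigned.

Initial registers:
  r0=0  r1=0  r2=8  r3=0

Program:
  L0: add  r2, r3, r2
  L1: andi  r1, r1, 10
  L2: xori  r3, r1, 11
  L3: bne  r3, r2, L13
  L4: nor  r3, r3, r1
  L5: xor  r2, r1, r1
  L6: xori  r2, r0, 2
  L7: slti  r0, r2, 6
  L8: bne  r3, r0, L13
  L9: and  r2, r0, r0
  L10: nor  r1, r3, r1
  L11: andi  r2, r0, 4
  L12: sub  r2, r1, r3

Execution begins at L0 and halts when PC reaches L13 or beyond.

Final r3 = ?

65524

  step pc=0: add  r2, r3, r2  regs=(0,0,8,0)
  step pc=1: andi  r1, r1, 10  regs=(0,0,8,0)
  step pc=2: xori  r3, r1, 11  regs=(0,0,8,11)
  step pc=3: bne  r3, r2, L13  cond=T  regs=(0,0,8,11)
  step pc=4: nor  r3, r3, r1  regs=(0,0,8,65524)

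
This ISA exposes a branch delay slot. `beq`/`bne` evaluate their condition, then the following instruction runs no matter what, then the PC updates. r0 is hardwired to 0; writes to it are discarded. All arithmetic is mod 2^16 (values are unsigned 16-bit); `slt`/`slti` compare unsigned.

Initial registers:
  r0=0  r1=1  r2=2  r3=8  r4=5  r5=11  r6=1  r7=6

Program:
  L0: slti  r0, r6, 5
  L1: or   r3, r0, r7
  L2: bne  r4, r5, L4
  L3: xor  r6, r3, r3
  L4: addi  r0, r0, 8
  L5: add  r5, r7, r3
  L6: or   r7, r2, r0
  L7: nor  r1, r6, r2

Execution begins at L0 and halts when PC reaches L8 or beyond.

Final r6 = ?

0

[0] slti  r0, r6, 5  →  {r0:0, r1:1, r2:2, r3:8, r4:5, r5:11, r6:1, r7:6}
[1] or   r3, r0, r7  →  {r0:0, r1:1, r2:2, r3:6, r4:5, r5:11, r6:1, r7:6}
[2] bne  r4, r5, L4  →  {r0:0, r1:1, r2:2, r3:6, r4:5, r5:11, r6:1, r7:6}  ⟨branch taken⟩
[3] xor  r6, r3, r3  →  {r0:0, r1:1, r2:2, r3:6, r4:5, r5:11, r6:0, r7:6}
[4] addi  r0, r0, 8  →  {r0:0, r1:1, r2:2, r3:6, r4:5, r5:11, r6:0, r7:6}
[5] add  r5, r7, r3  →  {r0:0, r1:1, r2:2, r3:6, r4:5, r5:12, r6:0, r7:6}
[6] or   r7, r2, r0  →  {r0:0, r1:1, r2:2, r3:6, r4:5, r5:12, r6:0, r7:2}
[7] nor  r1, r6, r2  →  {r0:0, r1:65533, r2:2, r3:6, r4:5, r5:12, r6:0, r7:2}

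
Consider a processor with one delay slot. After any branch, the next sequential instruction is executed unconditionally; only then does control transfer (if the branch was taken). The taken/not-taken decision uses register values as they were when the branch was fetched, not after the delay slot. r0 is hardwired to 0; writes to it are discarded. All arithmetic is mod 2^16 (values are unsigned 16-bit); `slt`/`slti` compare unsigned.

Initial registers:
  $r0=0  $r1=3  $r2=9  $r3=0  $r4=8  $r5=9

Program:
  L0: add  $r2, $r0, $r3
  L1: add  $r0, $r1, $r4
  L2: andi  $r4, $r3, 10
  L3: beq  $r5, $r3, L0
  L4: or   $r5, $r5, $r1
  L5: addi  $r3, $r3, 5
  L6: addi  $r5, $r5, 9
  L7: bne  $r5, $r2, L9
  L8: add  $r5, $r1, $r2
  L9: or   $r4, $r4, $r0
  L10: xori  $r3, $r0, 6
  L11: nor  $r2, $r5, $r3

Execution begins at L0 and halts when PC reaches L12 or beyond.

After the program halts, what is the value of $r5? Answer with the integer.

3

  step pc=0: add  $r2, $r0, $r3  regs=(0,3,0,0,8,9)
  step pc=1: add  $r0, $r1, $r4  regs=(0,3,0,0,8,9)
  step pc=2: andi  $r4, $r3, 10  regs=(0,3,0,0,0,9)
  step pc=3: beq  $r5, $r3, L0  cond=F  regs=(0,3,0,0,0,9)
  step pc=4: or   $r5, $r5, $r1  regs=(0,3,0,0,0,11)
  step pc=5: addi  $r3, $r3, 5  regs=(0,3,0,5,0,11)
  step pc=6: addi  $r5, $r5, 9  regs=(0,3,0,5,0,20)
  step pc=7: bne  $r5, $r2, L9  cond=T  regs=(0,3,0,5,0,20)
  step pc=8: add  $r5, $r1, $r2  regs=(0,3,0,5,0,3)
  step pc=9: or   $r4, $r4, $r0  regs=(0,3,0,5,0,3)
  step pc=10: xori  $r3, $r0, 6  regs=(0,3,0,6,0,3)
  step pc=11: nor  $r2, $r5, $r3  regs=(0,3,65528,6,0,3)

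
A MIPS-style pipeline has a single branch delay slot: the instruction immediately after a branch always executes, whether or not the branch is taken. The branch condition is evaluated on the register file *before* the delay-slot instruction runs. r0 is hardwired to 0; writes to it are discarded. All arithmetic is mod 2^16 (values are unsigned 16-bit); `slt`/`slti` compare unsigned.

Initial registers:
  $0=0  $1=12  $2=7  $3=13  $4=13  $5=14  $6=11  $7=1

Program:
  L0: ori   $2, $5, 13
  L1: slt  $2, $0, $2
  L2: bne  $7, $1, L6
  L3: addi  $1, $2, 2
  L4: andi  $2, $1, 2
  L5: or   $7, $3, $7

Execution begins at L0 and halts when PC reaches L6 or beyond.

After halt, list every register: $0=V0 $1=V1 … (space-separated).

$0=0 $1=3 $2=1 $3=13 $4=13 $5=14 $6=11 $7=1

#0 ori   $2, $5, 13 ; 0/12/15/13/13/14/11/1
#1 slt  $2, $0, $2 ; 0/12/1/13/13/14/11/1
#2 bne  $7, $1, L6 ; 0/12/1/13/13/14/11/1 ; →target
#3 addi  $1, $2, 2 ; 0/3/1/13/13/14/11/1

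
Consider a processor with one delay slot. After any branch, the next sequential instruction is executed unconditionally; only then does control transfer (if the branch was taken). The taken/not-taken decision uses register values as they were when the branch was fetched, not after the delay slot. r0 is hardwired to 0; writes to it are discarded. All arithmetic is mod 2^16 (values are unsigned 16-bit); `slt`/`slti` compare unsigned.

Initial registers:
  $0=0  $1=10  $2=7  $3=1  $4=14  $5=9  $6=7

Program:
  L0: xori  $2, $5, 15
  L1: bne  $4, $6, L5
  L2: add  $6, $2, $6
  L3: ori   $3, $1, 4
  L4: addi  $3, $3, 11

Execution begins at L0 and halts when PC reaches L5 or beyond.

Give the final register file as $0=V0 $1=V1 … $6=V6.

$0=0 $1=10 $2=6 $3=1 $4=14 $5=9 $6=13

#0 xori  $2, $5, 15 ; 0/10/6/1/14/9/7
#1 bne  $4, $6, L5 ; 0/10/6/1/14/9/7 ; →target
#2 add  $6, $2, $6 ; 0/10/6/1/14/9/13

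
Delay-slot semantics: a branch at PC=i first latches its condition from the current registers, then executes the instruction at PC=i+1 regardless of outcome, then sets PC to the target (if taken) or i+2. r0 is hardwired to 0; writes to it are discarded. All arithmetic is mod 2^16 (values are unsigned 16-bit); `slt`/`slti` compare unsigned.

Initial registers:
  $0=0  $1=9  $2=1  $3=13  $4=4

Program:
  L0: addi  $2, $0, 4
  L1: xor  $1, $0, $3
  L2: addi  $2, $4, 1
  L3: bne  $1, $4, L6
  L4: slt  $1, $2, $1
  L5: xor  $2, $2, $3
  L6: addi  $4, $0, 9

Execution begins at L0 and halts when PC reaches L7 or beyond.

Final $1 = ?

1

[0] addi  $2, $0, 4  →  {$0:0, $1:9, $2:4, $3:13, $4:4}
[1] xor  $1, $0, $3  →  {$0:0, $1:13, $2:4, $3:13, $4:4}
[2] addi  $2, $4, 1  →  {$0:0, $1:13, $2:5, $3:13, $4:4}
[3] bne  $1, $4, L6  →  {$0:0, $1:13, $2:5, $3:13, $4:4}  ⟨branch taken⟩
[4] slt  $1, $2, $1  →  {$0:0, $1:1, $2:5, $3:13, $4:4}
[6] addi  $4, $0, 9  →  {$0:0, $1:1, $2:5, $3:13, $4:9}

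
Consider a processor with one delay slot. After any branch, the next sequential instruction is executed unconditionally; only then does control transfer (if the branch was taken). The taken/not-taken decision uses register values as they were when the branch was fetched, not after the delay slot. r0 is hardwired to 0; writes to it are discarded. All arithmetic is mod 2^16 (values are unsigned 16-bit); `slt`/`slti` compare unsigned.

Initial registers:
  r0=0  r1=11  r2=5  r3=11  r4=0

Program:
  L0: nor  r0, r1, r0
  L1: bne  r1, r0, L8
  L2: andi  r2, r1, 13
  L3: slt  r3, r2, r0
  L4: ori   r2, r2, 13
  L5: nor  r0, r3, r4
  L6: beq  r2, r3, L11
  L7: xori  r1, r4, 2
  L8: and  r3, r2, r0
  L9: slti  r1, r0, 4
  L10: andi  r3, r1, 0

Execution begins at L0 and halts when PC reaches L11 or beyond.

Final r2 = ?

9

PC=0  nor  r0, r1, r0        | r0=0 r1=11 r2=5 r3=11 r4=0
PC=1  bne  r1, r0, L8        | r0=0 r1=11 r2=5 r3=11 r4=0  [TAKEN]
PC=2  andi  r2, r1, 13       | r0=0 r1=11 r2=9 r3=11 r4=0
PC=8  and  r3, r2, r0        | r0=0 r1=11 r2=9 r3=0 r4=0
PC=9  slti  r1, r0, 4        | r0=0 r1=1 r2=9 r3=0 r4=0
PC=10 andi  r3, r1, 0        | r0=0 r1=1 r2=9 r3=0 r4=0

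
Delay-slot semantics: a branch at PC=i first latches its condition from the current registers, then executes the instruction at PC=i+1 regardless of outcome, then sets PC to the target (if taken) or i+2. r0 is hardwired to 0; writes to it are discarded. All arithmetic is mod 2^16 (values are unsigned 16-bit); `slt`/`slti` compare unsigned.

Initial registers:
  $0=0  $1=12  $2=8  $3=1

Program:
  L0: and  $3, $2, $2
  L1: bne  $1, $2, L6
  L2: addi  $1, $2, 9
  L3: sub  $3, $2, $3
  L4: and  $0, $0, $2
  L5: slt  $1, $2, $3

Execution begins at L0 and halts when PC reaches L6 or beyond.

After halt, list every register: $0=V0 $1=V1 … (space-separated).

$0=0 $1=17 $2=8 $3=8

[0] and  $3, $2, $2  →  {$0:0, $1:12, $2:8, $3:8}
[1] bne  $1, $2, L6  →  {$0:0, $1:12, $2:8, $3:8}  ⟨branch taken⟩
[2] addi  $1, $2, 9  →  {$0:0, $1:17, $2:8, $3:8}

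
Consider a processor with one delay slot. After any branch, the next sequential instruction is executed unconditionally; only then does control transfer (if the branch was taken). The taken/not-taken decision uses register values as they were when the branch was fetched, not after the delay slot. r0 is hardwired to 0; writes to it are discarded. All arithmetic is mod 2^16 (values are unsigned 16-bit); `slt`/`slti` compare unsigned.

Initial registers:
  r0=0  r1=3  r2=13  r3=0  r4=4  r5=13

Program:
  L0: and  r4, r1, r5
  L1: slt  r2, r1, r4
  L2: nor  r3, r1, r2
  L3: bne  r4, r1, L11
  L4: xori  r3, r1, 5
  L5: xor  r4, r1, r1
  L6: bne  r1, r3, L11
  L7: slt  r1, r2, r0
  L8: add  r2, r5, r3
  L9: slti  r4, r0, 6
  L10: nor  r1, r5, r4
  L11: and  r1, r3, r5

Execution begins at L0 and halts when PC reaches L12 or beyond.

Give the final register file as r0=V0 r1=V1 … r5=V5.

r0=0 r1=4 r2=0 r3=6 r4=1 r5=13

[0] and  r4, r1, r5  →  {r0:0, r1:3, r2:13, r3:0, r4:1, r5:13}
[1] slt  r2, r1, r4  →  {r0:0, r1:3, r2:0, r3:0, r4:1, r5:13}
[2] nor  r3, r1, r2  →  {r0:0, r1:3, r2:0, r3:65532, r4:1, r5:13}
[3] bne  r4, r1, L11  →  {r0:0, r1:3, r2:0, r3:65532, r4:1, r5:13}  ⟨branch taken⟩
[4] xori  r3, r1, 5  →  {r0:0, r1:3, r2:0, r3:6, r4:1, r5:13}
[11] and  r1, r3, r5  →  {r0:0, r1:4, r2:0, r3:6, r4:1, r5:13}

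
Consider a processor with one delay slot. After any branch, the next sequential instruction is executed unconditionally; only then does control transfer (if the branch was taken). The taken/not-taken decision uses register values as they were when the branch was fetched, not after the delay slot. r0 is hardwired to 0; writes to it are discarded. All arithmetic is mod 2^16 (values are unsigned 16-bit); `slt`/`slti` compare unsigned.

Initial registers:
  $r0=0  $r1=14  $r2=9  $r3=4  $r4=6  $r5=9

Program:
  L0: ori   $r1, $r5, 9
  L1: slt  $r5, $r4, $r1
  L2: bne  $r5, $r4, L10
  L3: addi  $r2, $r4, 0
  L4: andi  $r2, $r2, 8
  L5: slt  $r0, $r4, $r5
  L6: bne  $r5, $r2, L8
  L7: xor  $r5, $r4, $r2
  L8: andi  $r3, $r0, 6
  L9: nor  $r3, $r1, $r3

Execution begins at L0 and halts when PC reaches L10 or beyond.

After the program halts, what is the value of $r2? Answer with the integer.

6

[0] ori   $r1, $r5, 9  →  {$r0:0, $r1:9, $r2:9, $r3:4, $r4:6, $r5:9}
[1] slt  $r5, $r4, $r1  →  {$r0:0, $r1:9, $r2:9, $r3:4, $r4:6, $r5:1}
[2] bne  $r5, $r4, L10  →  {$r0:0, $r1:9, $r2:9, $r3:4, $r4:6, $r5:1}  ⟨branch taken⟩
[3] addi  $r2, $r4, 0  →  {$r0:0, $r1:9, $r2:6, $r3:4, $r4:6, $r5:1}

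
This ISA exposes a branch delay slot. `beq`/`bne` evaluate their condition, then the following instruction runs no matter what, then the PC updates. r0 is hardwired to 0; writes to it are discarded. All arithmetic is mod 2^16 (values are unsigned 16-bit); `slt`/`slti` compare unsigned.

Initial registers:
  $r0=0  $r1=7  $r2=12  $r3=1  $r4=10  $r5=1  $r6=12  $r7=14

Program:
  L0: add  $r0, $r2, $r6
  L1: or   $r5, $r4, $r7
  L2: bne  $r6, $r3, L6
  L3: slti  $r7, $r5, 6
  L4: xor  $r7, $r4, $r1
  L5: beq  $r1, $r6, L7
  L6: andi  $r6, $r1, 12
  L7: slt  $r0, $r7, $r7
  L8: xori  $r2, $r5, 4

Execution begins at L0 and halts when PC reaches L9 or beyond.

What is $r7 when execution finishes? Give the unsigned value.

[0] add  $r0, $r2, $r6  →  {$r0:0, $r1:7, $r2:12, $r3:1, $r4:10, $r5:1, $r6:12, $r7:14}
[1] or   $r5, $r4, $r7  →  {$r0:0, $r1:7, $r2:12, $r3:1, $r4:10, $r5:14, $r6:12, $r7:14}
[2] bne  $r6, $r3, L6  →  {$r0:0, $r1:7, $r2:12, $r3:1, $r4:10, $r5:14, $r6:12, $r7:14}  ⟨branch taken⟩
[3] slti  $r7, $r5, 6  →  {$r0:0, $r1:7, $r2:12, $r3:1, $r4:10, $r5:14, $r6:12, $r7:0}
[6] andi  $r6, $r1, 12  →  {$r0:0, $r1:7, $r2:12, $r3:1, $r4:10, $r5:14, $r6:4, $r7:0}
[7] slt  $r0, $r7, $r7  →  {$r0:0, $r1:7, $r2:12, $r3:1, $r4:10, $r5:14, $r6:4, $r7:0}
[8] xori  $r2, $r5, 4  →  {$r0:0, $r1:7, $r2:10, $r3:1, $r4:10, $r5:14, $r6:4, $r7:0}

0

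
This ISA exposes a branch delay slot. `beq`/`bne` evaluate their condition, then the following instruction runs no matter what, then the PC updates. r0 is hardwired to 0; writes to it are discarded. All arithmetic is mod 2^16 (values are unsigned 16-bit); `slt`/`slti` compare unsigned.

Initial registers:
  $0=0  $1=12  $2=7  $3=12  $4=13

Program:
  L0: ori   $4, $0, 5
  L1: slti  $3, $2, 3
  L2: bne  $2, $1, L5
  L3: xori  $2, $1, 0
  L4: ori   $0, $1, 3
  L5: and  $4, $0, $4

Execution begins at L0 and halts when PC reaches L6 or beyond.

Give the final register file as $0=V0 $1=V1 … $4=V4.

$0=0 $1=12 $2=12 $3=0 $4=0

  step pc=0: ori   $4, $0, 5  regs=(0,12,7,12,5)
  step pc=1: slti  $3, $2, 3  regs=(0,12,7,0,5)
  step pc=2: bne  $2, $1, L5  cond=T  regs=(0,12,7,0,5)
  step pc=3: xori  $2, $1, 0  regs=(0,12,12,0,5)
  step pc=5: and  $4, $0, $4  regs=(0,12,12,0,0)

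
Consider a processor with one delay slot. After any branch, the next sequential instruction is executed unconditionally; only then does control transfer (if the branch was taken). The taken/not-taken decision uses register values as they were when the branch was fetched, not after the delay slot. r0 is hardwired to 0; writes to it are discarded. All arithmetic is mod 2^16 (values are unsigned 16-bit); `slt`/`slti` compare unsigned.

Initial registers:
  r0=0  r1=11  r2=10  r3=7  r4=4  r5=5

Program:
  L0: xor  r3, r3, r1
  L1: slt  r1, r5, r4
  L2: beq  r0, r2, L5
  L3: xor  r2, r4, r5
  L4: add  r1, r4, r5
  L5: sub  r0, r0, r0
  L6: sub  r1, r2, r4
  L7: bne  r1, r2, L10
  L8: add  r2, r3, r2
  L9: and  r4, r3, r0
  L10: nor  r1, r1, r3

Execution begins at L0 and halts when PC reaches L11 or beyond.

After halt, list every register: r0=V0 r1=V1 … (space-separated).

#0 xor  r3, r3, r1 ; 0/11/10/12/4/5
#1 slt  r1, r5, r4 ; 0/0/10/12/4/5
#2 beq  r0, r2, L5 ; 0/0/10/12/4/5 ; →fallthru
#3 xor  r2, r4, r5 ; 0/0/1/12/4/5
#4 add  r1, r4, r5 ; 0/9/1/12/4/5
#5 sub  r0, r0, r0 ; 0/9/1/12/4/5
#6 sub  r1, r2, r4 ; 0/65533/1/12/4/5
#7 bne  r1, r2, L10 ; 0/65533/1/12/4/5 ; →target
#8 add  r2, r3, r2 ; 0/65533/13/12/4/5
#10 nor  r1, r1, r3 ; 0/2/13/12/4/5

r0=0 r1=2 r2=13 r3=12 r4=4 r5=5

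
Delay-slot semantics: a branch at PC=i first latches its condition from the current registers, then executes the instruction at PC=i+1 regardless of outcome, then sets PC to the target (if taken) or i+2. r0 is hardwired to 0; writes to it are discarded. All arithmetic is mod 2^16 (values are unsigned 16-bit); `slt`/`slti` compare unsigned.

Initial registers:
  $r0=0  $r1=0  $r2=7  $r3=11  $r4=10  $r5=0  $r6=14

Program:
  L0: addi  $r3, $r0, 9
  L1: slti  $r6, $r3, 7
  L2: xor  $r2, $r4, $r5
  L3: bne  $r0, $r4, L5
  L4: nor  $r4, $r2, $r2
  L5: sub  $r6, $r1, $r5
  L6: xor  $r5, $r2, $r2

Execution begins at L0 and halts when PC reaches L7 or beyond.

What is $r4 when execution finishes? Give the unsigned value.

  step pc=0: addi  $r3, $r0, 9  regs=(0,0,7,9,10,0,14)
  step pc=1: slti  $r6, $r3, 7  regs=(0,0,7,9,10,0,0)
  step pc=2: xor  $r2, $r4, $r5  regs=(0,0,10,9,10,0,0)
  step pc=3: bne  $r0, $r4, L5  cond=T  regs=(0,0,10,9,10,0,0)
  step pc=4: nor  $r4, $r2, $r2  regs=(0,0,10,9,65525,0,0)
  step pc=5: sub  $r6, $r1, $r5  regs=(0,0,10,9,65525,0,0)
  step pc=6: xor  $r5, $r2, $r2  regs=(0,0,10,9,65525,0,0)

65525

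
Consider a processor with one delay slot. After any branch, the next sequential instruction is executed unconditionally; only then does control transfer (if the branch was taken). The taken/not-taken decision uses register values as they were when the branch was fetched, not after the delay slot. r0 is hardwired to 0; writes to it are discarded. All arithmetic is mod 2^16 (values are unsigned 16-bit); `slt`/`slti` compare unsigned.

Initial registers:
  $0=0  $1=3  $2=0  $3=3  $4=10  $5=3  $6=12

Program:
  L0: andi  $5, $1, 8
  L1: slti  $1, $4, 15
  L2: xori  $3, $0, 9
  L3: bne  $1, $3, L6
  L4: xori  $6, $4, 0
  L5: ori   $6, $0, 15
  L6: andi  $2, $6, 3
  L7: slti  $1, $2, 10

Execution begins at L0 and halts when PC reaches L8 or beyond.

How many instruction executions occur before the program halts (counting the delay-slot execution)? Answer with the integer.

7

PC=0  andi  $5, $1, 8        | $0=0 $1=3 $2=0 $3=3 $4=10 $5=0 $6=12
PC=1  slti  $1, $4, 15       | $0=0 $1=1 $2=0 $3=3 $4=10 $5=0 $6=12
PC=2  xori  $3, $0, 9        | $0=0 $1=1 $2=0 $3=9 $4=10 $5=0 $6=12
PC=3  bne  $1, $3, L6        | $0=0 $1=1 $2=0 $3=9 $4=10 $5=0 $6=12  [TAKEN]
PC=4  xori  $6, $4, 0        | $0=0 $1=1 $2=0 $3=9 $4=10 $5=0 $6=10
PC=6  andi  $2, $6, 3        | $0=0 $1=1 $2=2 $3=9 $4=10 $5=0 $6=10
PC=7  slti  $1, $2, 10       | $0=0 $1=1 $2=2 $3=9 $4=10 $5=0 $6=10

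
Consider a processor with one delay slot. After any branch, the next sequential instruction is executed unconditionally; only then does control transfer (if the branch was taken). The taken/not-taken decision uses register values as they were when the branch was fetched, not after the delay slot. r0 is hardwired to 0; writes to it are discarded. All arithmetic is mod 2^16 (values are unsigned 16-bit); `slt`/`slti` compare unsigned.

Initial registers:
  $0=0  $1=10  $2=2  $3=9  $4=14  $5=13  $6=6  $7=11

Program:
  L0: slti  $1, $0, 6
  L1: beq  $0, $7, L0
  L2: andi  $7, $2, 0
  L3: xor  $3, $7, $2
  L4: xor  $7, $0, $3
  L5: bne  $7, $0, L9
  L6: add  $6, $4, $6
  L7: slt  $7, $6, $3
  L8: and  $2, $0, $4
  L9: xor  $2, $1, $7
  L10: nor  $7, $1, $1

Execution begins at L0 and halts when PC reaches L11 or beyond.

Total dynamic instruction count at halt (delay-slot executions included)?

9

#0 slti  $1, $0, 6 ; 0/1/2/9/14/13/6/11
#1 beq  $0, $7, L0 ; 0/1/2/9/14/13/6/11 ; →fallthru
#2 andi  $7, $2, 0 ; 0/1/2/9/14/13/6/0
#3 xor  $3, $7, $2 ; 0/1/2/2/14/13/6/0
#4 xor  $7, $0, $3 ; 0/1/2/2/14/13/6/2
#5 bne  $7, $0, L9 ; 0/1/2/2/14/13/6/2 ; →target
#6 add  $6, $4, $6 ; 0/1/2/2/14/13/20/2
#9 xor  $2, $1, $7 ; 0/1/3/2/14/13/20/2
#10 nor  $7, $1, $1 ; 0/1/3/2/14/13/20/65534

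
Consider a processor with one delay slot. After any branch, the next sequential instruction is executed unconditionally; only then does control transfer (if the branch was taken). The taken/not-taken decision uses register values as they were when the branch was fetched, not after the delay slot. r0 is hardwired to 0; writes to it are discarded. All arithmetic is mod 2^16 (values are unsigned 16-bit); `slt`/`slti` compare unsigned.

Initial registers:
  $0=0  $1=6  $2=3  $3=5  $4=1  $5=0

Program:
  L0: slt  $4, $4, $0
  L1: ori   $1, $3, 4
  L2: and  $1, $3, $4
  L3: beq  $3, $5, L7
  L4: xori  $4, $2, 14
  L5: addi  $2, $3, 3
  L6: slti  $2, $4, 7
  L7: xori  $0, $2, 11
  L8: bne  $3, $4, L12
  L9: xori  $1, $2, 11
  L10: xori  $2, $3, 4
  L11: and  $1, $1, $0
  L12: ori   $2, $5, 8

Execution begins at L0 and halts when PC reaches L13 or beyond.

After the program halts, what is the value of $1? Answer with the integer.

11

PC=0  slt  $4, $4, $0        | $0=0 $1=6 $2=3 $3=5 $4=0 $5=0
PC=1  ori   $1, $3, 4        | $0=0 $1=5 $2=3 $3=5 $4=0 $5=0
PC=2  and  $1, $3, $4        | $0=0 $1=0 $2=3 $3=5 $4=0 $5=0
PC=3  beq  $3, $5, L7        | $0=0 $1=0 $2=3 $3=5 $4=0 $5=0  [not taken]
PC=4  xori  $4, $2, 14       | $0=0 $1=0 $2=3 $3=5 $4=13 $5=0
PC=5  addi  $2, $3, 3        | $0=0 $1=0 $2=8 $3=5 $4=13 $5=0
PC=6  slti  $2, $4, 7        | $0=0 $1=0 $2=0 $3=5 $4=13 $5=0
PC=7  xori  $0, $2, 11       | $0=0 $1=0 $2=0 $3=5 $4=13 $5=0
PC=8  bne  $3, $4, L12       | $0=0 $1=0 $2=0 $3=5 $4=13 $5=0  [TAKEN]
PC=9  xori  $1, $2, 11       | $0=0 $1=11 $2=0 $3=5 $4=13 $5=0
PC=12 ori   $2, $5, 8        | $0=0 $1=11 $2=8 $3=5 $4=13 $5=0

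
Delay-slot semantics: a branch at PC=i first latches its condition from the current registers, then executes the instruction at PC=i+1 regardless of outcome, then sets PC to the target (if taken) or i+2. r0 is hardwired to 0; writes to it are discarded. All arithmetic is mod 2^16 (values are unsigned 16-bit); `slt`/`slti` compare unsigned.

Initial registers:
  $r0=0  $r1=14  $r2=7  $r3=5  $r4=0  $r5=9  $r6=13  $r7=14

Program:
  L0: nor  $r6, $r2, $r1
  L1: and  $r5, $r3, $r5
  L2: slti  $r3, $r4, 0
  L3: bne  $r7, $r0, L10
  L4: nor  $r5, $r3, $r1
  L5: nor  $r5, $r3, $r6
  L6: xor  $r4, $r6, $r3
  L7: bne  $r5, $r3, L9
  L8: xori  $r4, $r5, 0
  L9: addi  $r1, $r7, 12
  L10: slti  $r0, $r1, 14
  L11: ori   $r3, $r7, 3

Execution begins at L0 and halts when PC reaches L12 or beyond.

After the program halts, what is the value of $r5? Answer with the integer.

65521

#0 nor  $r6, $r2, $r1 ; 0/14/7/5/0/9/65520/14
#1 and  $r5, $r3, $r5 ; 0/14/7/5/0/1/65520/14
#2 slti  $r3, $r4, 0 ; 0/14/7/0/0/1/65520/14
#3 bne  $r7, $r0, L10 ; 0/14/7/0/0/1/65520/14 ; →target
#4 nor  $r5, $r3, $r1 ; 0/14/7/0/0/65521/65520/14
#10 slti  $r0, $r1, 14 ; 0/14/7/0/0/65521/65520/14
#11 ori   $r3, $r7, 3 ; 0/14/7/15/0/65521/65520/14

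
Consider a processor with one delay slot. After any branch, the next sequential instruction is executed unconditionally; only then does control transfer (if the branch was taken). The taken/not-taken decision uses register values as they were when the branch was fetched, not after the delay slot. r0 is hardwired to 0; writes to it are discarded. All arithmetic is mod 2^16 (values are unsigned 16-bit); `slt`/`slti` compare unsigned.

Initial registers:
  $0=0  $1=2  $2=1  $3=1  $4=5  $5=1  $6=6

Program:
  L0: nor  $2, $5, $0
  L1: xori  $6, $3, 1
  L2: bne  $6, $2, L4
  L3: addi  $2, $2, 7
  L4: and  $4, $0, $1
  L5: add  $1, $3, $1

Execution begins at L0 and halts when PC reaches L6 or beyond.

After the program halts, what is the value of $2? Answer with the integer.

5

[0] nor  $2, $5, $0  →  {$0:0, $1:2, $2:65534, $3:1, $4:5, $5:1, $6:6}
[1] xori  $6, $3, 1  →  {$0:0, $1:2, $2:65534, $3:1, $4:5, $5:1, $6:0}
[2] bne  $6, $2, L4  →  {$0:0, $1:2, $2:65534, $3:1, $4:5, $5:1, $6:0}  ⟨branch taken⟩
[3] addi  $2, $2, 7  →  {$0:0, $1:2, $2:5, $3:1, $4:5, $5:1, $6:0}
[4] and  $4, $0, $1  →  {$0:0, $1:2, $2:5, $3:1, $4:0, $5:1, $6:0}
[5] add  $1, $3, $1  →  {$0:0, $1:3, $2:5, $3:1, $4:0, $5:1, $6:0}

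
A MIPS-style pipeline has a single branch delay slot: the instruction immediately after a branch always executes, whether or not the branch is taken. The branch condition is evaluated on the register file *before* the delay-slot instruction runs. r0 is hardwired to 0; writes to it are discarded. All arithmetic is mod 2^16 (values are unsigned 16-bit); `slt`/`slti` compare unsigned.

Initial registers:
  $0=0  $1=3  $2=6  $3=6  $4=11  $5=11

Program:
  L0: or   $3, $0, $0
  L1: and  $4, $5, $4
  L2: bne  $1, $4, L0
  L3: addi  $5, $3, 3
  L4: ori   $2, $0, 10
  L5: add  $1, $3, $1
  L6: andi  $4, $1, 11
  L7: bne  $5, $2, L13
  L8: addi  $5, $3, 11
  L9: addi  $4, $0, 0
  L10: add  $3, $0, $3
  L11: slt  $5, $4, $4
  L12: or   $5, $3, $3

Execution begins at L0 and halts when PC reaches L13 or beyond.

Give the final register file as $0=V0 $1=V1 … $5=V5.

$0=0 $1=3 $2=10 $3=0 $4=3 $5=11

#0 or   $3, $0, $0 ; 0/3/6/0/11/11
#1 and  $4, $5, $4 ; 0/3/6/0/11/11
#2 bne  $1, $4, L0 ; 0/3/6/0/11/11 ; →target
#3 addi  $5, $3, 3 ; 0/3/6/0/11/3
#0 or   $3, $0, $0 ; 0/3/6/0/11/3
#1 and  $4, $5, $4 ; 0/3/6/0/3/3
#2 bne  $1, $4, L0 ; 0/3/6/0/3/3 ; →fallthru
#3 addi  $5, $3, 3 ; 0/3/6/0/3/3
#4 ori   $2, $0, 10 ; 0/3/10/0/3/3
#5 add  $1, $3, $1 ; 0/3/10/0/3/3
#6 andi  $4, $1, 11 ; 0/3/10/0/3/3
#7 bne  $5, $2, L13 ; 0/3/10/0/3/3 ; →target
#8 addi  $5, $3, 11 ; 0/3/10/0/3/11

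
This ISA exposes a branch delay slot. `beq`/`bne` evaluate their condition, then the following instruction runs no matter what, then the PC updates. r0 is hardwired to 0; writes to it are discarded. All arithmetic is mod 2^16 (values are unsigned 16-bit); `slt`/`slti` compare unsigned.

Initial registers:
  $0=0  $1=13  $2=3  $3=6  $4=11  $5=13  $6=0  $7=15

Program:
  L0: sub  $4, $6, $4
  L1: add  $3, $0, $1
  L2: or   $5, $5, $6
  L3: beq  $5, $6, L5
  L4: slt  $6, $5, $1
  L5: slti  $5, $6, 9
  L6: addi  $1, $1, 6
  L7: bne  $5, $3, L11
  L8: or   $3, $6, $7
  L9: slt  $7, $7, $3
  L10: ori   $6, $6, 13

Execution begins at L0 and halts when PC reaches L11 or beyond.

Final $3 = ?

15

[0] sub  $4, $6, $4  →  {$0:0, $1:13, $2:3, $3:6, $4:65525, $5:13, $6:0, $7:15}
[1] add  $3, $0, $1  →  {$0:0, $1:13, $2:3, $3:13, $4:65525, $5:13, $6:0, $7:15}
[2] or   $5, $5, $6  →  {$0:0, $1:13, $2:3, $3:13, $4:65525, $5:13, $6:0, $7:15}
[3] beq  $5, $6, L5  →  {$0:0, $1:13, $2:3, $3:13, $4:65525, $5:13, $6:0, $7:15}  ⟨branch fallthrough⟩
[4] slt  $6, $5, $1  →  {$0:0, $1:13, $2:3, $3:13, $4:65525, $5:13, $6:0, $7:15}
[5] slti  $5, $6, 9  →  {$0:0, $1:13, $2:3, $3:13, $4:65525, $5:1, $6:0, $7:15}
[6] addi  $1, $1, 6  →  {$0:0, $1:19, $2:3, $3:13, $4:65525, $5:1, $6:0, $7:15}
[7] bne  $5, $3, L11  →  {$0:0, $1:19, $2:3, $3:13, $4:65525, $5:1, $6:0, $7:15}  ⟨branch taken⟩
[8] or   $3, $6, $7  →  {$0:0, $1:19, $2:3, $3:15, $4:65525, $5:1, $6:0, $7:15}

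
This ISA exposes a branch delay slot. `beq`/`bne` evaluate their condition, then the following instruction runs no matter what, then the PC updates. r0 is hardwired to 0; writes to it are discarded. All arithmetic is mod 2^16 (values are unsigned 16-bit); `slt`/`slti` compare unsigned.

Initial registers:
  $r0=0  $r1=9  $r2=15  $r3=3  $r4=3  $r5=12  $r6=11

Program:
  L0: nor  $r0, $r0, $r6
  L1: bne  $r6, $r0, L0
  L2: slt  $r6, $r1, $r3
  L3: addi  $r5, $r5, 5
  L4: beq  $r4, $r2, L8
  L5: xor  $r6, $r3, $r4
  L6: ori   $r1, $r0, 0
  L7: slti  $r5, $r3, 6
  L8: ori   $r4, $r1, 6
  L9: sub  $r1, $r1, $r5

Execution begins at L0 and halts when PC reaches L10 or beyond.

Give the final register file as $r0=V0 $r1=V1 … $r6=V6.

#0 nor  $r0, $r0, $r6 ; 0/9/15/3/3/12/11
#1 bne  $r6, $r0, L0 ; 0/9/15/3/3/12/11 ; →target
#2 slt  $r6, $r1, $r3 ; 0/9/15/3/3/12/0
#0 nor  $r0, $r0, $r6 ; 0/9/15/3/3/12/0
#1 bne  $r6, $r0, L0 ; 0/9/15/3/3/12/0 ; →fallthru
#2 slt  $r6, $r1, $r3 ; 0/9/15/3/3/12/0
#3 addi  $r5, $r5, 5 ; 0/9/15/3/3/17/0
#4 beq  $r4, $r2, L8 ; 0/9/15/3/3/17/0 ; →fallthru
#5 xor  $r6, $r3, $r4 ; 0/9/15/3/3/17/0
#6 ori   $r1, $r0, 0 ; 0/0/15/3/3/17/0
#7 slti  $r5, $r3, 6 ; 0/0/15/3/3/1/0
#8 ori   $r4, $r1, 6 ; 0/0/15/3/6/1/0
#9 sub  $r1, $r1, $r5 ; 0/65535/15/3/6/1/0

$r0=0 $r1=65535 $r2=15 $r3=3 $r4=6 $r5=1 $r6=0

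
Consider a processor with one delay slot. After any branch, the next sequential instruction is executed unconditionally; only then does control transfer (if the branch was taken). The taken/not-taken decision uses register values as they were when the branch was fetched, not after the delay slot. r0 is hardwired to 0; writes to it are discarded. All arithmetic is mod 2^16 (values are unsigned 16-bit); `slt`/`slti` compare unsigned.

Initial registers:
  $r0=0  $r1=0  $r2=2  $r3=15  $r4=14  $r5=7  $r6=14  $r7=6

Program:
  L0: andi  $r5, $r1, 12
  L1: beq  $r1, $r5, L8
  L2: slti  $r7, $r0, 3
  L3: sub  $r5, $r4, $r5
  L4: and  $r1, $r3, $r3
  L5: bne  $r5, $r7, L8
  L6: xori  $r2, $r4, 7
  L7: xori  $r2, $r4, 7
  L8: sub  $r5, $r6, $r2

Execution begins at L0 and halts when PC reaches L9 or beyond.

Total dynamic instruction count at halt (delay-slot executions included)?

4

  step pc=0: andi  $r5, $r1, 12  regs=(0,0,2,15,14,0,14,6)
  step pc=1: beq  $r1, $r5, L8  cond=T  regs=(0,0,2,15,14,0,14,6)
  step pc=2: slti  $r7, $r0, 3  regs=(0,0,2,15,14,0,14,1)
  step pc=8: sub  $r5, $r6, $r2  regs=(0,0,2,15,14,12,14,1)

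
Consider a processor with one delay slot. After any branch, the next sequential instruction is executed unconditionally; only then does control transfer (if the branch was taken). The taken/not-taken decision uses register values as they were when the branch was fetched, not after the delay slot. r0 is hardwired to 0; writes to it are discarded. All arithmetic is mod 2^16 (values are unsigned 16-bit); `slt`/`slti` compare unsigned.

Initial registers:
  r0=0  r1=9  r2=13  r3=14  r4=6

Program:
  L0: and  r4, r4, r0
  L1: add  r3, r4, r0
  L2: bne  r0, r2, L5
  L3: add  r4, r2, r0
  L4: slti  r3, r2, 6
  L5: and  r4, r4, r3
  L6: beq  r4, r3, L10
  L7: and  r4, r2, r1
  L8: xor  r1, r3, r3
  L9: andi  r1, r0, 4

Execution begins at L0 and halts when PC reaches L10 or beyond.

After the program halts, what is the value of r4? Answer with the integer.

9

[0] and  r4, r4, r0  →  {r0:0, r1:9, r2:13, r3:14, r4:0}
[1] add  r3, r4, r0  →  {r0:0, r1:9, r2:13, r3:0, r4:0}
[2] bne  r0, r2, L5  →  {r0:0, r1:9, r2:13, r3:0, r4:0}  ⟨branch taken⟩
[3] add  r4, r2, r0  →  {r0:0, r1:9, r2:13, r3:0, r4:13}
[5] and  r4, r4, r3  →  {r0:0, r1:9, r2:13, r3:0, r4:0}
[6] beq  r4, r3, L10  →  {r0:0, r1:9, r2:13, r3:0, r4:0}  ⟨branch taken⟩
[7] and  r4, r2, r1  →  {r0:0, r1:9, r2:13, r3:0, r4:9}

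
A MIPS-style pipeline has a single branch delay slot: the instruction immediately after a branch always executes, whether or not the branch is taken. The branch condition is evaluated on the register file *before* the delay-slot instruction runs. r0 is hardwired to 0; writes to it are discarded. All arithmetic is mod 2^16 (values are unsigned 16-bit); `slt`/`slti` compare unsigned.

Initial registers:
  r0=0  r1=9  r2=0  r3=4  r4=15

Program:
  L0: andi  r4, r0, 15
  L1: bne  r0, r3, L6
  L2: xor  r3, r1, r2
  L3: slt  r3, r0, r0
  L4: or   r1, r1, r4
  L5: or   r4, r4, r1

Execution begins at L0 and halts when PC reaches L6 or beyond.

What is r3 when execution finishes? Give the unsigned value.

PC=0  andi  r4, r0, 15       | r0=0 r1=9 r2=0 r3=4 r4=0
PC=1  bne  r0, r3, L6        | r0=0 r1=9 r2=0 r3=4 r4=0  [TAKEN]
PC=2  xor  r3, r1, r2        | r0=0 r1=9 r2=0 r3=9 r4=0

9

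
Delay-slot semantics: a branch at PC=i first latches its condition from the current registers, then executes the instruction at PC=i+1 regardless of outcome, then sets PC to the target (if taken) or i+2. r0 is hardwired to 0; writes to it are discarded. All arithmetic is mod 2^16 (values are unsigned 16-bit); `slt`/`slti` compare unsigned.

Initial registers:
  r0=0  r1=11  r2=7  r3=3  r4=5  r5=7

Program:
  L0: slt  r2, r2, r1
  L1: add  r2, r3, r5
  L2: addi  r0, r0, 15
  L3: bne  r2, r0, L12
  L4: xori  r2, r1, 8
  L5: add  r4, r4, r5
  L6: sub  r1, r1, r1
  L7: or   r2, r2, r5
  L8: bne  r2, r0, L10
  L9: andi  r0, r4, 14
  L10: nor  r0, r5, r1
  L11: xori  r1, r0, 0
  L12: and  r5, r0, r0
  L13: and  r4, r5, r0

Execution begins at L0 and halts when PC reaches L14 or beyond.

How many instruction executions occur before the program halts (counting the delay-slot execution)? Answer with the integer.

  step pc=0: slt  r2, r2, r1  regs=(0,11,1,3,5,7)
  step pc=1: add  r2, r3, r5  regs=(0,11,10,3,5,7)
  step pc=2: addi  r0, r0, 15  regs=(0,11,10,3,5,7)
  step pc=3: bne  r2, r0, L12  cond=T  regs=(0,11,10,3,5,7)
  step pc=4: xori  r2, r1, 8  regs=(0,11,3,3,5,7)
  step pc=12: and  r5, r0, r0  regs=(0,11,3,3,5,0)
  step pc=13: and  r4, r5, r0  regs=(0,11,3,3,0,0)

7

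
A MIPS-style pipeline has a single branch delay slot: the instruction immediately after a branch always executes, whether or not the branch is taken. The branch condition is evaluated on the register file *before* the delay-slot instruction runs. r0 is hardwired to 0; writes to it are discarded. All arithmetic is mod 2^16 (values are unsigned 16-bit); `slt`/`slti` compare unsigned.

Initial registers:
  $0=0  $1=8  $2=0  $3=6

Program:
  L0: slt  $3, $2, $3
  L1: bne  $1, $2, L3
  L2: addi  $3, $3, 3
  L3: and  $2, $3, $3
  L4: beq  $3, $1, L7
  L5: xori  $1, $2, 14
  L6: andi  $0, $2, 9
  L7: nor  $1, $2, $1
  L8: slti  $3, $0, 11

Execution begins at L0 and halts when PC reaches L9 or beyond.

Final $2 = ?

[0] slt  $3, $2, $3  →  {$0:0, $1:8, $2:0, $3:1}
[1] bne  $1, $2, L3  →  {$0:0, $1:8, $2:0, $3:1}  ⟨branch taken⟩
[2] addi  $3, $3, 3  →  {$0:0, $1:8, $2:0, $3:4}
[3] and  $2, $3, $3  →  {$0:0, $1:8, $2:4, $3:4}
[4] beq  $3, $1, L7  →  {$0:0, $1:8, $2:4, $3:4}  ⟨branch fallthrough⟩
[5] xori  $1, $2, 14  →  {$0:0, $1:10, $2:4, $3:4}
[6] andi  $0, $2, 9  →  {$0:0, $1:10, $2:4, $3:4}
[7] nor  $1, $2, $1  →  {$0:0, $1:65521, $2:4, $3:4}
[8] slti  $3, $0, 11  →  {$0:0, $1:65521, $2:4, $3:1}

4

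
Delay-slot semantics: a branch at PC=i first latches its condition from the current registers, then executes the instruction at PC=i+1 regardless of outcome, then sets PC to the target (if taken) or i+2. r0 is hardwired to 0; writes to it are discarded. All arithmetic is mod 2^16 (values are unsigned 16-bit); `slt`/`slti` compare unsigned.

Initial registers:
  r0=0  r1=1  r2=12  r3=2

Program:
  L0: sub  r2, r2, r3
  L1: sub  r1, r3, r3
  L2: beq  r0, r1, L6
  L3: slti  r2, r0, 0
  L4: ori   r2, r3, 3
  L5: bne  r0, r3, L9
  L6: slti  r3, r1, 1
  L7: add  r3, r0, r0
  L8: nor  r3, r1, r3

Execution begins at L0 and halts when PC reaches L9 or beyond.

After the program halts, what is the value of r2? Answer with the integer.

  step pc=0: sub  r2, r2, r3  regs=(0,1,10,2)
  step pc=1: sub  r1, r3, r3  regs=(0,0,10,2)
  step pc=2: beq  r0, r1, L6  cond=T  regs=(0,0,10,2)
  step pc=3: slti  r2, r0, 0  regs=(0,0,0,2)
  step pc=6: slti  r3, r1, 1  regs=(0,0,0,1)
  step pc=7: add  r3, r0, r0  regs=(0,0,0,0)
  step pc=8: nor  r3, r1, r3  regs=(0,0,0,65535)

0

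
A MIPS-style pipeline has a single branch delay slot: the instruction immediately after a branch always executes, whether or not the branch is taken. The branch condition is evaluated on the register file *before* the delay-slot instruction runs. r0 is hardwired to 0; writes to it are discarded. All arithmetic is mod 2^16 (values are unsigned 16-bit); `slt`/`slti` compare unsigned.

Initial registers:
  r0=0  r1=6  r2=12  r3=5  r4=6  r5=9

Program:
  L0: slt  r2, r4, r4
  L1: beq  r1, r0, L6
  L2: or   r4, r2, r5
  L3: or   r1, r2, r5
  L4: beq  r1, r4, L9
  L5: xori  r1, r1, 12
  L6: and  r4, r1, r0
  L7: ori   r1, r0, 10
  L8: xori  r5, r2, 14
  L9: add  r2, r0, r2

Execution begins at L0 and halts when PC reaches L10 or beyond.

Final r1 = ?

  step pc=0: slt  r2, r4, r4  regs=(0,6,0,5,6,9)
  step pc=1: beq  r1, r0, L6  cond=F  regs=(0,6,0,5,6,9)
  step pc=2: or   r4, r2, r5  regs=(0,6,0,5,9,9)
  step pc=3: or   r1, r2, r5  regs=(0,9,0,5,9,9)
  step pc=4: beq  r1, r4, L9  cond=T  regs=(0,9,0,5,9,9)
  step pc=5: xori  r1, r1, 12  regs=(0,5,0,5,9,9)
  step pc=9: add  r2, r0, r2  regs=(0,5,0,5,9,9)

5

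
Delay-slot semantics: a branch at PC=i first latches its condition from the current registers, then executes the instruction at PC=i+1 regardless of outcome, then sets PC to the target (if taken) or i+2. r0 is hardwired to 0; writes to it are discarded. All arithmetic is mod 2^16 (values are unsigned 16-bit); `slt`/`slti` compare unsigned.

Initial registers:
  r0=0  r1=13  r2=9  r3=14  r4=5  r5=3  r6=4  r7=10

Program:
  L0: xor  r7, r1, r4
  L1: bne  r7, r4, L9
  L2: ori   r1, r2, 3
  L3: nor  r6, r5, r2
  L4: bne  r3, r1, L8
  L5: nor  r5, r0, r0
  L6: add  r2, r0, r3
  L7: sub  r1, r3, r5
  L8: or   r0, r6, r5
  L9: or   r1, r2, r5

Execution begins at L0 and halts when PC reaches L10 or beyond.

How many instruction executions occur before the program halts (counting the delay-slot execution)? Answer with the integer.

4

#0 xor  r7, r1, r4 ; 0/13/9/14/5/3/4/8
#1 bne  r7, r4, L9 ; 0/13/9/14/5/3/4/8 ; →target
#2 ori   r1, r2, 3 ; 0/11/9/14/5/3/4/8
#9 or   r1, r2, r5 ; 0/11/9/14/5/3/4/8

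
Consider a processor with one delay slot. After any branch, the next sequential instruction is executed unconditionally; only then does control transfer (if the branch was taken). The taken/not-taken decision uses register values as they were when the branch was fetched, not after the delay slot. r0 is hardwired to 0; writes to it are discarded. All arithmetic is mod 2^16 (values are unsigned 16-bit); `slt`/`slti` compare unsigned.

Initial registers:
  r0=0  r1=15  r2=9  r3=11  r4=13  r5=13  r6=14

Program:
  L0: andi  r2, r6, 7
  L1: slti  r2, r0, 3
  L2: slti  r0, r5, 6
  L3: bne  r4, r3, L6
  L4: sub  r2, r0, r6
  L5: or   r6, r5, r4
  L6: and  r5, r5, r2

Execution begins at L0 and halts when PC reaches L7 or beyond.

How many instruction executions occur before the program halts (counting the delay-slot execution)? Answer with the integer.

#0 andi  r2, r6, 7 ; 0/15/6/11/13/13/14
#1 slti  r2, r0, 3 ; 0/15/1/11/13/13/14
#2 slti  r0, r5, 6 ; 0/15/1/11/13/13/14
#3 bne  r4, r3, L6 ; 0/15/1/11/13/13/14 ; →target
#4 sub  r2, r0, r6 ; 0/15/65522/11/13/13/14
#6 and  r5, r5, r2 ; 0/15/65522/11/13/0/14

6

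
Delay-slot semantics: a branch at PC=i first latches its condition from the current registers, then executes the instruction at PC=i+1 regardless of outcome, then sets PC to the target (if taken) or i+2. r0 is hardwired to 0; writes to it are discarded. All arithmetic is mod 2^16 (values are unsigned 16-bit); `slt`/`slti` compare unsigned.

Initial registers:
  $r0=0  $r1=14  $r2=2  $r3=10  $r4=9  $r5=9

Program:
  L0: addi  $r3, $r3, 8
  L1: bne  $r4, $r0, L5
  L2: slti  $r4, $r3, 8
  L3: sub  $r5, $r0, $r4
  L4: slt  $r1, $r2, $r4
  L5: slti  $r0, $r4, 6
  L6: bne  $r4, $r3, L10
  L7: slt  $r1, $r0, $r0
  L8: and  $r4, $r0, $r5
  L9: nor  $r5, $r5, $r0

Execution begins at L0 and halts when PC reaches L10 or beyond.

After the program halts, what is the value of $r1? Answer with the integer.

0

#0 addi  $r3, $r3, 8 ; 0/14/2/18/9/9
#1 bne  $r4, $r0, L5 ; 0/14/2/18/9/9 ; →target
#2 slti  $r4, $r3, 8 ; 0/14/2/18/0/9
#5 slti  $r0, $r4, 6 ; 0/14/2/18/0/9
#6 bne  $r4, $r3, L10 ; 0/14/2/18/0/9 ; →target
#7 slt  $r1, $r0, $r0 ; 0/0/2/18/0/9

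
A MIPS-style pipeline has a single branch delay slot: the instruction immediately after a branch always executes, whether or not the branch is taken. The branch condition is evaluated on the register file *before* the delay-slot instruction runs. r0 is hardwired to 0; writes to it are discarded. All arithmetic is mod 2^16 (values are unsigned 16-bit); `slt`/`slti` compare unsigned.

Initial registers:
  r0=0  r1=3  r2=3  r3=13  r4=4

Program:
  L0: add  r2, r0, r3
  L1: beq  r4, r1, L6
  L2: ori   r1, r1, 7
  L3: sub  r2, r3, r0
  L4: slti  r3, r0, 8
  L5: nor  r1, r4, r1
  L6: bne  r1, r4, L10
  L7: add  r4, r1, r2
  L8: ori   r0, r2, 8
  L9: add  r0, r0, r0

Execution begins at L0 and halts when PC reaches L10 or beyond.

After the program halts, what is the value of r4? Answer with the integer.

#0 add  r2, r0, r3 ; 0/3/13/13/4
#1 beq  r4, r1, L6 ; 0/3/13/13/4 ; →fallthru
#2 ori   r1, r1, 7 ; 0/7/13/13/4
#3 sub  r2, r3, r0 ; 0/7/13/13/4
#4 slti  r3, r0, 8 ; 0/7/13/1/4
#5 nor  r1, r4, r1 ; 0/65528/13/1/4
#6 bne  r1, r4, L10 ; 0/65528/13/1/4 ; →target
#7 add  r4, r1, r2 ; 0/65528/13/1/5

5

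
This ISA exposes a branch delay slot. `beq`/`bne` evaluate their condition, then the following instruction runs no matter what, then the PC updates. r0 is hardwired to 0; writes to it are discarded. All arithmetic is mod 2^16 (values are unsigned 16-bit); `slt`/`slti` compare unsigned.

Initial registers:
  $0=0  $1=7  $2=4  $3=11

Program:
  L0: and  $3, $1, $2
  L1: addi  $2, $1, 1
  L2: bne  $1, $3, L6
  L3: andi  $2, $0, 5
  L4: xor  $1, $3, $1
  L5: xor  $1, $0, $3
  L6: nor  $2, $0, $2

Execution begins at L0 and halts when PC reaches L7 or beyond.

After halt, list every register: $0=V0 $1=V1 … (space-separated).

PC=0  and  $3, $1, $2        | $0=0 $1=7 $2=4 $3=4
PC=1  addi  $2, $1, 1        | $0=0 $1=7 $2=8 $3=4
PC=2  bne  $1, $3, L6        | $0=0 $1=7 $2=8 $3=4  [TAKEN]
PC=3  andi  $2, $0, 5        | $0=0 $1=7 $2=0 $3=4
PC=6  nor  $2, $0, $2        | $0=0 $1=7 $2=65535 $3=4

$0=0 $1=7 $2=65535 $3=4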